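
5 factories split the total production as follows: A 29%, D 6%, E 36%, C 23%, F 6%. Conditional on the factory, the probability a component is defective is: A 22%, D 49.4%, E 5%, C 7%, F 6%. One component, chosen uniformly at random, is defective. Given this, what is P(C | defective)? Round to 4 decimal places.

0.1228

Prior × likelihood for each hypothesis:
  A: 0.29 × 0.22 = 0.0638
  D: 0.06 × 0.494 = 0.02964
  E: 0.36 × 0.05 = 0.018
  C: 0.23 × 0.07 = 0.0161
  F: 0.06 × 0.06 = 0.0036
Total = 0.13114.
P(C | evidence) = 0.0161 / 0.13114 ≈ 0.1228.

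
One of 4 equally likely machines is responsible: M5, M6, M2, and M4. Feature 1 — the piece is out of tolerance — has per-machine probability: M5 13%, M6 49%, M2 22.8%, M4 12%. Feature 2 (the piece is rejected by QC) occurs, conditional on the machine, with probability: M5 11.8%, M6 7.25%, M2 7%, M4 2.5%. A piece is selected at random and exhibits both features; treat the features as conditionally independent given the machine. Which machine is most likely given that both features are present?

M6

With a uniform prior (1/4 each), posterior ∝ likelihood:
  M5: 0.13 × 0.118 = 0.01534
  M6: 0.49 × 0.0725 = 0.035525
  M2: 0.228 × 0.07 = 0.01596
  M4: 0.12 × 0.025 = 0.003
Normalizing constant = 0.069825.
Largest term belongs to M6, so M6 is most probable.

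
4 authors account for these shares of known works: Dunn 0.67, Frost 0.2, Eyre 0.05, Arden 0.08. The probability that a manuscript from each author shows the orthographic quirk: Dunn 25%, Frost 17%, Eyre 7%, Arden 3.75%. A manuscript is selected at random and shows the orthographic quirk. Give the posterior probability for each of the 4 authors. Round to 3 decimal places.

Compute prior × likelihood for every hypothesis:
  Dunn: 0.67 × 0.25 = 0.1675
  Frost: 0.2 × 0.17 = 0.034
  Eyre: 0.05 × 0.07 = 0.0035
  Arden: 0.08 × 0.0375 = 0.003
Total = 0.208.
P(Dunn | quirk) = 0.1675/0.208 ≈ 0.805
P(Frost | quirk) = 0.034/0.208 ≈ 0.163
P(Eyre | quirk) = 0.0035/0.208 ≈ 0.017
P(Arden | quirk) = 0.003/0.208 ≈ 0.014
(Check: 0.805+0.163+0.017+0.014 = 0.999.)

Dunn 0.805, Frost 0.163, Eyre 0.017, Arden 0.014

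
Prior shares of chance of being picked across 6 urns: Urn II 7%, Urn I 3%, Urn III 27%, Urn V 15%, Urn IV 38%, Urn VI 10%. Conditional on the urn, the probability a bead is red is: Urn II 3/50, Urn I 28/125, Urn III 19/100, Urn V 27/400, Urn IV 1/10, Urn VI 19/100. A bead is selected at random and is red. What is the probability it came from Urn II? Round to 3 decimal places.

Prior × likelihood for each hypothesis:
  Urn II: 0.07 × 0.06 = 0.0042
  Urn I: 0.03 × 0.224 = 0.00672
  Urn III: 0.27 × 0.19 = 0.0513
  Urn V: 0.15 × 0.0675 = 0.010125
  Urn IV: 0.38 × 0.1 = 0.038
  Urn VI: 0.1 × 0.19 = 0.019
Normalizing constant = 0.129345.
P(Urn II | evidence) = 0.0042 / 0.129345 ≈ 0.032.

0.032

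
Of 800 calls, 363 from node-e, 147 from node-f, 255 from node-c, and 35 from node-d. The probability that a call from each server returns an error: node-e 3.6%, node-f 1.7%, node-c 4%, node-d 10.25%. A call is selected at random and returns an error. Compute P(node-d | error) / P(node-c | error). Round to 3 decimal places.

Unnormalized posteriors (prior × likelihood):
  node-e: 0.45375 × 0.036 = 0.016335
  node-f: 0.18375 × 0.017 = 0.00312375
  node-c: 0.31875 × 0.04 = 0.01275
  node-d: 0.04375 × 0.1025 = 0.004484375
Total = 0.036693125.
The ratio is 0.004484375 / 0.01275 (the normalizer cancels) = 0.352.

0.352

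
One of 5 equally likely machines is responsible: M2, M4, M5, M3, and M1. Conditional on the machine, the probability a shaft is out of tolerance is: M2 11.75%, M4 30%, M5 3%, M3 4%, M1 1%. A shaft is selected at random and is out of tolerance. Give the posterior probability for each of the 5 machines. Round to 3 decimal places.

M2 0.236, M4 0.603, M5 0.060, M3 0.080, M1 0.020

With a uniform prior (1/5 each), posterior ∝ likelihood:
  M2: 0.1175
  M4: 0.3
  M5: 0.03
  M3: 0.04
  M1: 0.01
Normalizing constant = 0.4975.
P(M2 | oversize) = 0.1175/0.4975 ≈ 0.236
P(M4 | oversize) = 0.3/0.4975 ≈ 0.603
P(M5 | oversize) = 0.03/0.4975 ≈ 0.060
P(M3 | oversize) = 0.04/0.4975 ≈ 0.080
P(M1 | oversize) = 0.01/0.4975 ≈ 0.020
(Check: 0.236+0.603+0.060+0.080+0.020 = 0.999.)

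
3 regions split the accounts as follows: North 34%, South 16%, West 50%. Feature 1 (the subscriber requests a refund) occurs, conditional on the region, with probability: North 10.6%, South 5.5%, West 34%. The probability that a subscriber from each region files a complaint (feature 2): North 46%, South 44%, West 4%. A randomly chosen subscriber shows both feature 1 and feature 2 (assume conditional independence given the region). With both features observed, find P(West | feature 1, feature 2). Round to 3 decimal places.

Prior × likelihood for each hypothesis:
  North: 0.34 × 0.106 × 0.46 = 0.0165784
  South: 0.16 × 0.055 × 0.44 = 0.003872
  West: 0.5 × 0.34 × 0.04 = 0.0068
Normalizing constant = 0.0272504.
P(West | evidence) = 0.0068 / 0.0272504 ≈ 0.250.

0.250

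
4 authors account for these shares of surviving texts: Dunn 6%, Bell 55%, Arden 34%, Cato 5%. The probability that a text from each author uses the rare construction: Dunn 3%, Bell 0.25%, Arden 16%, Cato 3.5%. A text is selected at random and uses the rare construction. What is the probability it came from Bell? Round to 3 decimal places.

Prior × likelihood for each hypothesis:
  Dunn: 0.06 × 0.03 = 0.0018
  Bell: 0.55 × 0.0025 = 0.001375
  Arden: 0.34 × 0.16 = 0.0544
  Cato: 0.05 × 0.035 = 0.00175
Sum = 0.059325.
P(Bell | evidence) = 0.001375 / 0.059325 ≈ 0.023.

0.023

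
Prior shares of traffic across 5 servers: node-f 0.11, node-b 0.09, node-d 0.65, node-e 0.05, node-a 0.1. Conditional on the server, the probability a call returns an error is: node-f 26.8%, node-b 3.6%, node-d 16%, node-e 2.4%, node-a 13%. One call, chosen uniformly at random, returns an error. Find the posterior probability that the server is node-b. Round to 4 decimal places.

Unnormalized posteriors (prior × likelihood):
  node-f: 0.11 × 0.268 = 0.02948
  node-b: 0.09 × 0.036 = 0.00324
  node-d: 0.65 × 0.16 = 0.104
  node-e: 0.05 × 0.024 = 0.0012
  node-a: 0.1 × 0.13 = 0.013
Normalizing constant = 0.15092.
P(node-b | evidence) = 0.00324 / 0.15092 ≈ 0.0215.

0.0215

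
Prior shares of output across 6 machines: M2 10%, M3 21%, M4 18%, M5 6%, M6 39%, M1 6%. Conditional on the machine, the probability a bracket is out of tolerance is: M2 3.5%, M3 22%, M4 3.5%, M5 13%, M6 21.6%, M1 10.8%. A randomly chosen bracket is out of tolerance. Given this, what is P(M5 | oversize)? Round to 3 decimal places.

By Bayes' rule, posterior ∝ prior × likelihood:
  M2: 0.1 × 0.035 = 0.0035
  M3: 0.21 × 0.22 = 0.0462
  M4: 0.18 × 0.035 = 0.0063
  M5: 0.06 × 0.13 = 0.0078
  M6: 0.39 × 0.216 = 0.08424
  M1: 0.06 × 0.108 = 0.00648
Total = 0.15452.
P(M5 | evidence) = 0.0078 / 0.15452 ≈ 0.050.

0.050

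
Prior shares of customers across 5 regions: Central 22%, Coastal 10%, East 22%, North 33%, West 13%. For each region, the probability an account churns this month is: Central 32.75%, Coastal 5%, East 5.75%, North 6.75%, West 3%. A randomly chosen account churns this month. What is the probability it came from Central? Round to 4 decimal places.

Compute prior × likelihood for every hypothesis:
  Central: 0.22 × 0.3275 = 0.07205
  Coastal: 0.1 × 0.05 = 0.005
  East: 0.22 × 0.0575 = 0.01265
  North: 0.33 × 0.0675 = 0.022275
  West: 0.13 × 0.03 = 0.0039
Normalizing constant = 0.115875.
P(Central | evidence) = 0.07205 / 0.115875 ≈ 0.6218.

0.6218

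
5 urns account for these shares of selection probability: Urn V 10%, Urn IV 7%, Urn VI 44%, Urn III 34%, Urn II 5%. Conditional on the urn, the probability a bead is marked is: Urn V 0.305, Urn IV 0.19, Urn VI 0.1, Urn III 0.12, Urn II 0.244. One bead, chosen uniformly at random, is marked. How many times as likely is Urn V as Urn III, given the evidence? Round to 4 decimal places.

By Bayes' rule, posterior ∝ prior × likelihood:
  Urn V: 0.1 × 0.305 = 0.0305
  Urn IV: 0.07 × 0.19 = 0.0133
  Urn VI: 0.44 × 0.1 = 0.044
  Urn III: 0.34 × 0.12 = 0.0408
  Urn II: 0.05 × 0.244 = 0.0122
Total = 0.1408.
The ratio is 0.0305 / 0.0408 (the normalizer cancels) = 0.7475.

0.7475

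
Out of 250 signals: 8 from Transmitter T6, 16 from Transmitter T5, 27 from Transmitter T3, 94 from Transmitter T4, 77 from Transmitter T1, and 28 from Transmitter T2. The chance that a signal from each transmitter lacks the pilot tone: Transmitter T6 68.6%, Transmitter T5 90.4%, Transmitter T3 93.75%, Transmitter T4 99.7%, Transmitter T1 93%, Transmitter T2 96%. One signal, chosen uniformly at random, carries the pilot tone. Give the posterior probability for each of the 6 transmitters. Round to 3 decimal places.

Transmitter T6 0.201, Transmitter T5 0.123, Transmitter T3 0.135, Transmitter T4 0.023, Transmitter T1 0.430, Transmitter T2 0.089

Taking complements, P(pilot | each) = Transmitter T6 0.314, Transmitter T5 0.096, Transmitter T3 0.0625, Transmitter T4 0.003, Transmitter T1 0.07, Transmitter T2 0.04.
By Bayes' rule, posterior ∝ prior × likelihood:
  Transmitter T6: 0.032 × 0.314 = 0.010048
  Transmitter T5: 0.064 × 0.096 = 0.006144
  Transmitter T3: 0.108 × 0.0625 = 0.00675
  Transmitter T4: 0.376 × 0.003 = 0.001128
  Transmitter T1: 0.308 × 0.07 = 0.02156
  Transmitter T2: 0.112 × 0.04 = 0.00448
Sum = 0.05011.
P(Transmitter T6 | pilot) = 0.010048/0.05011 ≈ 0.201
P(Transmitter T5 | pilot) = 0.006144/0.05011 ≈ 0.123
P(Transmitter T3 | pilot) = 0.00675/0.05011 ≈ 0.135
P(Transmitter T4 | pilot) = 0.001128/0.05011 ≈ 0.023
P(Transmitter T1 | pilot) = 0.02156/0.05011 ≈ 0.430
P(Transmitter T2 | pilot) = 0.00448/0.05011 ≈ 0.089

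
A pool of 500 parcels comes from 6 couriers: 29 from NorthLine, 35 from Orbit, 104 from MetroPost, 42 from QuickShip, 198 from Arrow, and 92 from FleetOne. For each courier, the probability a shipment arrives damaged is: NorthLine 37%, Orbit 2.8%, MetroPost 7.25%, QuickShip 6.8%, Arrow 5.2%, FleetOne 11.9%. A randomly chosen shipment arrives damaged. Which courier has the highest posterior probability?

Unnormalized posteriors (prior × likelihood):
  NorthLine: 0.058 × 0.37 = 0.02146
  Orbit: 0.07 × 0.028 = 0.00196
  MetroPost: 0.208 × 0.0725 = 0.01508
  QuickShip: 0.084 × 0.068 = 0.005712
  Arrow: 0.396 × 0.052 = 0.020592
  FleetOne: 0.184 × 0.119 = 0.021896
Sum = 0.0867.
Largest term belongs to FleetOne, so FleetOne is most probable.

FleetOne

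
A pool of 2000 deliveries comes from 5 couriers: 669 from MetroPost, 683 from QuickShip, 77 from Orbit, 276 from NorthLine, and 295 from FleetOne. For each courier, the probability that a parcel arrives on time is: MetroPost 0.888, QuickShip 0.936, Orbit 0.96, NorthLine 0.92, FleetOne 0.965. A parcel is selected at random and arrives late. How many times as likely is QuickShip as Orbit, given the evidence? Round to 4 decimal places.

Taking complements, P(late | each) = MetroPost 0.112, QuickShip 0.064, Orbit 0.04, NorthLine 0.08, FleetOne 0.035.
Unnormalized posteriors (prior × likelihood):
  MetroPost: 0.3345 × 0.112 = 0.037464
  QuickShip: 0.3415 × 0.064 = 0.021856
  Orbit: 0.0385 × 0.04 = 0.00154
  NorthLine: 0.138 × 0.08 = 0.01104
  FleetOne: 0.1475 × 0.035 = 0.0051625
Normalizing constant = 0.0770625.
The ratio is 0.021856 / 0.00154 (the normalizer cancels) = 14.1922.

14.1922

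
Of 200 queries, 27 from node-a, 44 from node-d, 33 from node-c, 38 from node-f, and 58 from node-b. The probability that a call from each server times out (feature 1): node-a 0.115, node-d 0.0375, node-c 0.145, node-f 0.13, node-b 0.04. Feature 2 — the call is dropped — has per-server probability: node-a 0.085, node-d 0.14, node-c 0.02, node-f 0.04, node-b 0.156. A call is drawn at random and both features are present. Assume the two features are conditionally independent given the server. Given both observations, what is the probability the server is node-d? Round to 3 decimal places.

Compute prior × likelihood for every hypothesis:
  node-a: 0.135 × 0.115 × 0.085 = 0.001319625
  node-d: 0.22 × 0.0375 × 0.14 = 0.001155
  node-c: 0.165 × 0.145 × 0.02 = 0.0004785
  node-f: 0.19 × 0.13 × 0.04 = 0.000988
  node-b: 0.29 × 0.04 × 0.156 = 0.0018096
Sum = 0.005750725.
P(node-d | evidence) = 0.001155 / 0.005750725 ≈ 0.201.

0.201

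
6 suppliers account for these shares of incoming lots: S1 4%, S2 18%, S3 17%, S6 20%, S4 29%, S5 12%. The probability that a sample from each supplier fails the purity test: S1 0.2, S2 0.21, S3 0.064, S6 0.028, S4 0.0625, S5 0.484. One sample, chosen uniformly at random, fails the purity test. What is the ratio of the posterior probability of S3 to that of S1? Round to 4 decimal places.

1.3600

Compute prior × likelihood for every hypothesis:
  S1: 0.04 × 0.2 = 0.008
  S2: 0.18 × 0.21 = 0.0378
  S3: 0.17 × 0.064 = 0.01088
  S6: 0.2 × 0.028 = 0.0056
  S4: 0.29 × 0.0625 = 0.018125
  S5: 0.12 × 0.484 = 0.05808
Sum = 0.138485.
The ratio is 0.01088 / 0.008 (the normalizer cancels) = 1.3600.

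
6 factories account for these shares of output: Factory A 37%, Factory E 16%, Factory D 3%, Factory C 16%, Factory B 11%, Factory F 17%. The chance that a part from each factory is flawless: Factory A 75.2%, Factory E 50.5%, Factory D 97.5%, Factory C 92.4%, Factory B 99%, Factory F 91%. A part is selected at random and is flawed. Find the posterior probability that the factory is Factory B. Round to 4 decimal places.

0.0055

Taking complements, P(flawed | each) = Factory A 0.248, Factory E 0.495, Factory D 0.025, Factory C 0.076, Factory B 0.01, Factory F 0.09.
Unnormalized posteriors (prior × likelihood):
  Factory A: 0.37 × 0.248 = 0.09176
  Factory E: 0.16 × 0.495 = 0.0792
  Factory D: 0.03 × 0.025 = 0.00075
  Factory C: 0.16 × 0.076 = 0.01216
  Factory B: 0.11 × 0.01 = 0.0011
  Factory F: 0.17 × 0.09 = 0.0153
Total = 0.20027.
P(Factory B | evidence) = 0.0011 / 0.20027 ≈ 0.0055.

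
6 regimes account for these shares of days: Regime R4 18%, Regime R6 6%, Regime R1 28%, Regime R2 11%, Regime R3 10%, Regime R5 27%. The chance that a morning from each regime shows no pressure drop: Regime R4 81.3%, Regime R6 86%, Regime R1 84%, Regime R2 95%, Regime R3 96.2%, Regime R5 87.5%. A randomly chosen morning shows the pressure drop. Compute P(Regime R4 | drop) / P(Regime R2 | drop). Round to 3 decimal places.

Taking complements, P(drop | each) = Regime R4 0.187, Regime R6 0.14, Regime R1 0.16, Regime R2 0.05, Regime R3 0.038, Regime R5 0.125.
By Bayes' rule, posterior ∝ prior × likelihood:
  Regime R4: 0.18 × 0.187 = 0.03366
  Regime R6: 0.06 × 0.14 = 0.0084
  Regime R1: 0.28 × 0.16 = 0.0448
  Regime R2: 0.11 × 0.05 = 0.0055
  Regime R3: 0.1 × 0.038 = 0.0038
  Regime R5: 0.27 × 0.125 = 0.03375
Sum = 0.12991.
The ratio is 0.03366 / 0.0055 (the normalizer cancels) = 6.120.

6.120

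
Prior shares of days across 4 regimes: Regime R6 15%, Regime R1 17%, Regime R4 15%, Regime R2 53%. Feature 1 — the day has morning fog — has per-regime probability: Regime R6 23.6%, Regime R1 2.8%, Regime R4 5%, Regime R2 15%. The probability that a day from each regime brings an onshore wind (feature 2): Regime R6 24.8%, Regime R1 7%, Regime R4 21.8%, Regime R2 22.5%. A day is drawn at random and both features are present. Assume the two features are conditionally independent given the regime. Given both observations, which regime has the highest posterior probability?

Regime R2

By Bayes' rule, posterior ∝ prior × likelihood:
  Regime R6: 0.15 × 0.236 × 0.248 = 0.0087792
  Regime R1: 0.17 × 0.028 × 0.07 = 0.0003332
  Regime R4: 0.15 × 0.05 × 0.218 = 0.001635
  Regime R2: 0.53 × 0.15 × 0.225 = 0.0178875
Total = 0.0286349.
Largest term belongs to Regime R2, so Regime R2 is most probable.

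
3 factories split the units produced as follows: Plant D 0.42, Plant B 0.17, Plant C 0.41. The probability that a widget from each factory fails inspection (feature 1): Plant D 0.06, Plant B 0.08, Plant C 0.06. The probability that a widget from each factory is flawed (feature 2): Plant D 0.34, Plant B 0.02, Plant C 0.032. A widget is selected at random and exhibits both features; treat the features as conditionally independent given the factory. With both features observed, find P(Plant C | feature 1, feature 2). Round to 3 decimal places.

Prior × likelihood for each hypothesis:
  Plant D: 0.42 × 0.06 × 0.34 = 0.008568
  Plant B: 0.17 × 0.08 × 0.02 = 0.000272
  Plant C: 0.41 × 0.06 × 0.032 = 0.0007872
Normalizing constant = 0.0096272.
P(Plant C | evidence) = 0.0007872 / 0.0096272 ≈ 0.082.

0.082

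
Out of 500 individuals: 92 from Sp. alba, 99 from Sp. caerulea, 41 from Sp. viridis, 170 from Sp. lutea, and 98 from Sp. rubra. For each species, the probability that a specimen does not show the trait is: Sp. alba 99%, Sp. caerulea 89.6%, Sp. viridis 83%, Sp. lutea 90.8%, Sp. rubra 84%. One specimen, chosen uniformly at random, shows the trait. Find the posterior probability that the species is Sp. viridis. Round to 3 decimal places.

Taking complements, P(trait | each) = Sp. alba 0.01, Sp. caerulea 0.104, Sp. viridis 0.17, Sp. lutea 0.092, Sp. rubra 0.16.
By Bayes' rule, posterior ∝ prior × likelihood:
  Sp. alba: 0.184 × 0.01 = 0.00184
  Sp. caerulea: 0.198 × 0.104 = 0.020592
  Sp. viridis: 0.082 × 0.17 = 0.01394
  Sp. lutea: 0.34 × 0.092 = 0.03128
  Sp. rubra: 0.196 × 0.16 = 0.03136
Total = 0.099012.
P(Sp. viridis | evidence) = 0.01394 / 0.099012 ≈ 0.141.

0.141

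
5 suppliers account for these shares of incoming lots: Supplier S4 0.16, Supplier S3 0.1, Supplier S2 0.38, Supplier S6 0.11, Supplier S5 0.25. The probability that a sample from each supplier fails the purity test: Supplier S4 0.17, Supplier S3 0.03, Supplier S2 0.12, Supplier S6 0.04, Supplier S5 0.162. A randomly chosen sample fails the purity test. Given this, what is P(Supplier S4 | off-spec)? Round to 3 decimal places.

0.225

Compute prior × likelihood for every hypothesis:
  Supplier S4: 0.16 × 0.17 = 0.0272
  Supplier S3: 0.1 × 0.03 = 0.003
  Supplier S2: 0.38 × 0.12 = 0.0456
  Supplier S6: 0.11 × 0.04 = 0.0044
  Supplier S5: 0.25 × 0.162 = 0.0405
Total = 0.1207.
P(Supplier S4 | evidence) = 0.0272 / 0.1207 ≈ 0.225.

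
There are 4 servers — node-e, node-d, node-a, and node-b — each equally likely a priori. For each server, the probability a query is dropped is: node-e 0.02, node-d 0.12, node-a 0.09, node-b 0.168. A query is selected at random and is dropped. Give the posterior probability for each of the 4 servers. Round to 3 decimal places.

node-e 0.050, node-d 0.302, node-a 0.226, node-b 0.422

Since the prior is uniform, the posterior is proportional to the likelihood:
  node-e: 0.02
  node-d: 0.12
  node-a: 0.09
  node-b: 0.168
Sum = 0.398.
P(node-e | dropped) = 0.02/0.398 ≈ 0.050
P(node-d | dropped) = 0.12/0.398 ≈ 0.302
P(node-a | dropped) = 0.09/0.398 ≈ 0.226
P(node-b | dropped) = 0.168/0.398 ≈ 0.422
(Check: 0.050+0.302+0.226+0.422 = 1.000.)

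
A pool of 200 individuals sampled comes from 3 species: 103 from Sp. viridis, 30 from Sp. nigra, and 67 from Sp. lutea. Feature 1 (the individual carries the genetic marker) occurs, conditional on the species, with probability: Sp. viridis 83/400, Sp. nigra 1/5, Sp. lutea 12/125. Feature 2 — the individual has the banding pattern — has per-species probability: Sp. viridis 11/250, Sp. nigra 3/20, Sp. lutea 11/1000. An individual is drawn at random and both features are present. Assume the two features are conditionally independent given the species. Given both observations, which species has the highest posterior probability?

Unnormalized posteriors (prior × likelihood):
  Sp. viridis: 0.515 × 0.2075 × 0.044 = 0.00470195
  Sp. nigra: 0.15 × 0.2 × 0.15 = 0.0045
  Sp. lutea: 0.335 × 0.096 × 0.011 = 0.00035376
Normalizing constant = 0.00955571.
Largest term belongs to Sp. viridis, so Sp. viridis is most probable.

Sp. viridis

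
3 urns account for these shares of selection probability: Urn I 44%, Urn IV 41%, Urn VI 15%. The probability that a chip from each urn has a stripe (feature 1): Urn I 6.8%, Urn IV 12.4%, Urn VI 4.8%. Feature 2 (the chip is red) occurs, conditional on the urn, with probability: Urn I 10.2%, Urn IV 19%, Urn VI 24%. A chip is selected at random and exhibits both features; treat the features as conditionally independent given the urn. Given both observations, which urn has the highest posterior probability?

Prior × likelihood for each hypothesis:
  Urn I: 0.44 × 0.068 × 0.102 = 0.00305184
  Urn IV: 0.41 × 0.124 × 0.19 = 0.0096596
  Urn VI: 0.15 × 0.048 × 0.24 = 0.001728
Total = 0.01443944.
Largest term belongs to Urn IV, so Urn IV is most probable.

Urn IV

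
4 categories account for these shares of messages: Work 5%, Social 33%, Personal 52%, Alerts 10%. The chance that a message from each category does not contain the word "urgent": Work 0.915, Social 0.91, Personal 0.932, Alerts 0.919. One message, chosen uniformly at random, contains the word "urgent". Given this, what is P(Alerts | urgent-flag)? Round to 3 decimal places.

0.105

Taking complements, P(urgent-flag | each) = Work 0.085, Social 0.09, Personal 0.068, Alerts 0.081.
Prior × likelihood for each hypothesis:
  Work: 0.05 × 0.085 = 0.00425
  Social: 0.33 × 0.09 = 0.0297
  Personal: 0.52 × 0.068 = 0.03536
  Alerts: 0.1 × 0.081 = 0.0081
Normalizing constant = 0.07741.
P(Alerts | evidence) = 0.0081 / 0.07741 ≈ 0.105.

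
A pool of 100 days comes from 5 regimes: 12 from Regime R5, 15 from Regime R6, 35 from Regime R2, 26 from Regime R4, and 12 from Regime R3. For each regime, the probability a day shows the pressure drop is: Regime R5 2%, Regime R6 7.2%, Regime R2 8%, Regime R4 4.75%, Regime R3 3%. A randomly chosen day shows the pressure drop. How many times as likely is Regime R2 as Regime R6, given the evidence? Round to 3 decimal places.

2.593

Unnormalized posteriors (prior × likelihood):
  Regime R5: 0.12 × 0.02 = 0.0024
  Regime R6: 0.15 × 0.072 = 0.0108
  Regime R2: 0.35 × 0.08 = 0.028
  Regime R4: 0.26 × 0.0475 = 0.01235
  Regime R3: 0.12 × 0.03 = 0.0036
Normalizing constant = 0.05715.
The ratio is 0.028 / 0.0108 (the normalizer cancels) = 2.593.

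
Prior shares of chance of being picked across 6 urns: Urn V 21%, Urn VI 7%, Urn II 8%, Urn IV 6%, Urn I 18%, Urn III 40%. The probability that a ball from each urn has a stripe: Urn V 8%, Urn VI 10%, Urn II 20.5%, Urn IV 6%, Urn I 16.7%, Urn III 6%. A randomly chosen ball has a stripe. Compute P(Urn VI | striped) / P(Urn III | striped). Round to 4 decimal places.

0.2917

Prior × likelihood for each hypothesis:
  Urn V: 0.21 × 0.08 = 0.0168
  Urn VI: 0.07 × 0.1 = 0.007
  Urn II: 0.08 × 0.205 = 0.0164
  Urn IV: 0.06 × 0.06 = 0.0036
  Urn I: 0.18 × 0.167 = 0.03006
  Urn III: 0.4 × 0.06 = 0.024
Total = 0.09786.
The ratio is 0.007 / 0.024 (the normalizer cancels) = 0.2917.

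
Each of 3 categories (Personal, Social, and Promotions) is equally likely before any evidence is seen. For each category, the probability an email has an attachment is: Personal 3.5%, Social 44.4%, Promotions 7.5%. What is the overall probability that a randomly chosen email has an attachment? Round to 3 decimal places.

0.185

Since the prior is uniform, the posterior is proportional to the likelihood:
  Personal: 0.035
  Social: 0.444
  Promotions: 0.075
P(attachment) = (1/3) × (0.035 + 0.444 + 0.075) = 0.554/3 ≈ 0.185.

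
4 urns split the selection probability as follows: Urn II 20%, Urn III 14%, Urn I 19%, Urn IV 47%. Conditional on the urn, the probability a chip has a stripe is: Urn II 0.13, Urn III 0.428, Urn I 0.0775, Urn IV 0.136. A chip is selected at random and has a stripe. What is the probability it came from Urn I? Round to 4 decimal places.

0.0895

Unnormalized posteriors (prior × likelihood):
  Urn II: 0.2 × 0.13 = 0.026
  Urn III: 0.14 × 0.428 = 0.05992
  Urn I: 0.19 × 0.0775 = 0.014725
  Urn IV: 0.47 × 0.136 = 0.06392
Normalizing constant = 0.164565.
P(Urn I | evidence) = 0.014725 / 0.164565 ≈ 0.0895.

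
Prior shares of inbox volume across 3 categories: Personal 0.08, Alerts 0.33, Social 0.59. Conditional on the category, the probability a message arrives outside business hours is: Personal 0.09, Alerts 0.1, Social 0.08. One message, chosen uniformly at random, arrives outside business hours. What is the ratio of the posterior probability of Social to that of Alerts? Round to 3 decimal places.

Prior × likelihood for each hypothesis:
  Personal: 0.08 × 0.09 = 0.0072
  Alerts: 0.33 × 0.1 = 0.033
  Social: 0.59 × 0.08 = 0.0472
Total = 0.0874.
The ratio is 0.0472 / 0.033 (the normalizer cancels) = 1.430.

1.430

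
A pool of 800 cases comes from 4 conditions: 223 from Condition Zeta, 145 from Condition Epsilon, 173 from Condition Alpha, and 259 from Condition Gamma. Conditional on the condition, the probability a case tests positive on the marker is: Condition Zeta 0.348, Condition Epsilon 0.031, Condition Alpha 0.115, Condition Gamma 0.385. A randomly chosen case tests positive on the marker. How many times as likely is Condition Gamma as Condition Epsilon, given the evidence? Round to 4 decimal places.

22.1835

By Bayes' rule, posterior ∝ prior × likelihood:
  Condition Zeta: 0.27875 × 0.348 = 0.097005
  Condition Epsilon: 0.18125 × 0.031 = 0.00561875
  Condition Alpha: 0.21625 × 0.115 = 0.02486875
  Condition Gamma: 0.32375 × 0.385 = 0.12464375
Total = 0.25213625.
The ratio is 0.12464375 / 0.00561875 (the normalizer cancels) = 22.1835.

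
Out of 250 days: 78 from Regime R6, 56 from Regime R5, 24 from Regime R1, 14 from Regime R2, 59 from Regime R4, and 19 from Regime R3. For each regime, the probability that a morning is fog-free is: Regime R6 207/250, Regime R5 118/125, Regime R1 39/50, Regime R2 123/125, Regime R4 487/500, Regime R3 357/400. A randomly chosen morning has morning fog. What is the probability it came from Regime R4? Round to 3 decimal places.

Taking complements, P(fog | each) = Regime R6 0.172, Regime R5 0.056, Regime R1 0.22, Regime R2 0.016, Regime R4 0.026, Regime R3 0.1075.
Compute prior × likelihood for every hypothesis:
  Regime R6: 0.312 × 0.172 = 0.053664
  Regime R5: 0.224 × 0.056 = 0.012544
  Regime R1: 0.096 × 0.22 = 0.02112
  Regime R2: 0.056 × 0.016 = 0.000896
  Regime R4: 0.236 × 0.026 = 0.006136
  Regime R3: 0.076 × 0.1075 = 0.00817
Normalizing constant = 0.10253.
P(Regime R4 | evidence) = 0.006136 / 0.10253 ≈ 0.060.

0.060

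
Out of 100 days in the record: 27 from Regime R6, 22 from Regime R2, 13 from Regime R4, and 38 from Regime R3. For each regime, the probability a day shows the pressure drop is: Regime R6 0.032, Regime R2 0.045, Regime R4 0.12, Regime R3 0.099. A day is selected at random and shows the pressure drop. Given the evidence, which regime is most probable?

Regime R3

Compute prior × likelihood for every hypothesis:
  Regime R6: 0.27 × 0.032 = 0.00864
  Regime R2: 0.22 × 0.045 = 0.0099
  Regime R4: 0.13 × 0.12 = 0.0156
  Regime R3: 0.38 × 0.099 = 0.03762
Total = 0.07176.
Largest term belongs to Regime R3, so Regime R3 is most probable.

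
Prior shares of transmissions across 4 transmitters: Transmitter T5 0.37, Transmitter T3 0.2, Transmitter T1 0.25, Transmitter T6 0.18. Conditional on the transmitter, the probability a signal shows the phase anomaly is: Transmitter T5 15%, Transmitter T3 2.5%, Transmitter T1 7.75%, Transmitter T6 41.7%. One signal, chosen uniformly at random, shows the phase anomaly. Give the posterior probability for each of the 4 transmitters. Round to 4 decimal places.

By Bayes' rule, posterior ∝ prior × likelihood:
  Transmitter T5: 0.37 × 0.15 = 0.0555
  Transmitter T3: 0.2 × 0.025 = 0.005
  Transmitter T1: 0.25 × 0.0775 = 0.019375
  Transmitter T6: 0.18 × 0.417 = 0.07506
Total = 0.154935.
P(Transmitter T5 | anomaly) = 0.0555/0.154935 ≈ 0.3582
P(Transmitter T3 | anomaly) = 0.005/0.154935 ≈ 0.0323
P(Transmitter T1 | anomaly) = 0.019375/0.154935 ≈ 0.1251
P(Transmitter T6 | anomaly) = 0.07506/0.154935 ≈ 0.4845
(Check: 0.3582+0.0323+0.1251+0.4845 = 1.0001.)

Transmitter T5 0.3582, Transmitter T3 0.0323, Transmitter T1 0.1251, Transmitter T6 0.4845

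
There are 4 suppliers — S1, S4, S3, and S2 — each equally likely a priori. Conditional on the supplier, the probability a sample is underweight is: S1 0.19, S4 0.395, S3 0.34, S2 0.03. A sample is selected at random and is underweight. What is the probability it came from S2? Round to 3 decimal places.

Since the prior is uniform, the posterior is proportional to the likelihood:
  S1: 0.19
  S4: 0.395
  S3: 0.34
  S2: 0.03
Normalizing constant = 0.955.
P(S2 | evidence) = 0.03 / 0.955 ≈ 0.031.

0.031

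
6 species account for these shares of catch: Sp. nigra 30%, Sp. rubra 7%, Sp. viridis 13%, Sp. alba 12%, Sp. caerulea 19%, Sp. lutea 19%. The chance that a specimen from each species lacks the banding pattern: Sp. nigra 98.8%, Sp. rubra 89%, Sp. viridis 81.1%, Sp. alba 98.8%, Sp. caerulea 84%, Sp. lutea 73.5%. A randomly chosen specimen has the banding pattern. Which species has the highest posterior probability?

Taking complements, P(banded | each) = Sp. nigra 0.012, Sp. rubra 0.11, Sp. viridis 0.189, Sp. alba 0.012, Sp. caerulea 0.16, Sp. lutea 0.265.
By Bayes' rule, posterior ∝ prior × likelihood:
  Sp. nigra: 0.3 × 0.012 = 0.0036
  Sp. rubra: 0.07 × 0.11 = 0.0077
  Sp. viridis: 0.13 × 0.189 = 0.02457
  Sp. alba: 0.12 × 0.012 = 0.00144
  Sp. caerulea: 0.19 × 0.16 = 0.0304
  Sp. lutea: 0.19 × 0.265 = 0.05035
Sum = 0.11806.
Largest term belongs to Sp. lutea, so Sp. lutea is most probable.

Sp. lutea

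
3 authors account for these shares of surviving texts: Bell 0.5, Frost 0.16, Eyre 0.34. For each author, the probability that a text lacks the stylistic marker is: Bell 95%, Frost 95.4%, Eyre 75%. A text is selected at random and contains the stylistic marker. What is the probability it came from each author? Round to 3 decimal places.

Taking complements, P(marker | each) = Bell 0.05, Frost 0.046, Eyre 0.25.
Unnormalized posteriors (prior × likelihood):
  Bell: 0.5 × 0.05 = 0.025
  Frost: 0.16 × 0.046 = 0.00736
  Eyre: 0.34 × 0.25 = 0.085
Normalizing constant = 0.11736.
P(Bell | marker) = 0.025/0.11736 ≈ 0.213
P(Frost | marker) = 0.00736/0.11736 ≈ 0.063
P(Eyre | marker) = 0.085/0.11736 ≈ 0.724

Bell 0.213, Frost 0.063, Eyre 0.724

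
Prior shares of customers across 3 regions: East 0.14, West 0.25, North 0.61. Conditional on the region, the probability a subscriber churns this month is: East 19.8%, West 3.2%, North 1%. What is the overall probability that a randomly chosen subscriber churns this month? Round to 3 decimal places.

Prior × likelihood for each hypothesis:
  East: 0.14 × 0.198 = 0.02772
  West: 0.25 × 0.032 = 0.008
  North: 0.61 × 0.01 = 0.0061
P(churn) = 0.02772 + 0.008 + 0.0061 = 0.04182 → 0.042.

0.042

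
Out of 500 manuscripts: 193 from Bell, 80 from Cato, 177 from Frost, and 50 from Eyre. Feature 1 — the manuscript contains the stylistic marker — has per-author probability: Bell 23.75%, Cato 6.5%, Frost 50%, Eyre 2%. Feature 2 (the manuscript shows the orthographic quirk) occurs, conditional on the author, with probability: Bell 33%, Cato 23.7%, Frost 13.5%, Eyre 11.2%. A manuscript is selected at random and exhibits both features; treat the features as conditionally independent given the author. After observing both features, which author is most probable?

Compute prior × likelihood for every hypothesis:
  Bell: 0.386 × 0.2375 × 0.33 = 0.03025275
  Cato: 0.16 × 0.065 × 0.237 = 0.0024648
  Frost: 0.354 × 0.5 × 0.135 = 0.023895
  Eyre: 0.1 × 0.02 × 0.112 = 0.000224
Sum = 0.05683655.
Largest term belongs to Bell, so Bell is most probable.

Bell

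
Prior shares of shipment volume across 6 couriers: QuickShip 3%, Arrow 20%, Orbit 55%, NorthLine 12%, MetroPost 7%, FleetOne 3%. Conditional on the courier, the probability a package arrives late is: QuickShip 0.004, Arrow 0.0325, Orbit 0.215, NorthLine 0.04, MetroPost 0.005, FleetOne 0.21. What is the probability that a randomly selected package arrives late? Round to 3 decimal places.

0.136

By Bayes' rule, posterior ∝ prior × likelihood:
  QuickShip: 0.03 × 0.004 = 0.00012
  Arrow: 0.2 × 0.0325 = 0.0065
  Orbit: 0.55 × 0.215 = 0.11825
  NorthLine: 0.12 × 0.04 = 0.0048
  MetroPost: 0.07 × 0.005 = 0.00035
  FleetOne: 0.03 × 0.21 = 0.0063
P(late) = 0.00012 + 0.0065 + 0.11825 + 0.0048 + 0.00035 + 0.0063 = 0.13632 → 0.136.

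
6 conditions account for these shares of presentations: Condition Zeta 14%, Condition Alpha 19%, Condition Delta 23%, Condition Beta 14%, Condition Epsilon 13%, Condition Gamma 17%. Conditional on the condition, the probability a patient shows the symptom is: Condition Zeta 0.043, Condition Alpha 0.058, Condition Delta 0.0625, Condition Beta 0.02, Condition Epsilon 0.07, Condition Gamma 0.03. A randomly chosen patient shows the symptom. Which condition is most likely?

Condition Delta

By Bayes' rule, posterior ∝ prior × likelihood:
  Condition Zeta: 0.14 × 0.043 = 0.00602
  Condition Alpha: 0.19 × 0.058 = 0.01102
  Condition Delta: 0.23 × 0.0625 = 0.014375
  Condition Beta: 0.14 × 0.02 = 0.0028
  Condition Epsilon: 0.13 × 0.07 = 0.0091
  Condition Gamma: 0.17 × 0.03 = 0.0051
Sum = 0.048415.
Largest term belongs to Condition Delta, so Condition Delta is most probable.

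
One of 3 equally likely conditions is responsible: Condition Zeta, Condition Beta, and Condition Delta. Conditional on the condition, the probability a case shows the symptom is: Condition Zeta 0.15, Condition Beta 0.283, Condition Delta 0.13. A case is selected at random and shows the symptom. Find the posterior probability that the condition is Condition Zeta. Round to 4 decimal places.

0.2664

Since the prior is uniform, the posterior is proportional to the likelihood:
  Condition Zeta: 0.15
  Condition Beta: 0.283
  Condition Delta: 0.13
Sum = 0.563.
P(Condition Zeta | evidence) = 0.15 / 0.563 ≈ 0.2664.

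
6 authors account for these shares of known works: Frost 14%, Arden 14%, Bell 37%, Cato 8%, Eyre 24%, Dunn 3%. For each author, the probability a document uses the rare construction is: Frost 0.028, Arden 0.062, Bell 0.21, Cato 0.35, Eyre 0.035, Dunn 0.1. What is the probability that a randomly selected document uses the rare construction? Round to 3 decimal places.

Unnormalized posteriors (prior × likelihood):
  Frost: 0.14 × 0.028 = 0.00392
  Arden: 0.14 × 0.062 = 0.00868
  Bell: 0.37 × 0.21 = 0.0777
  Cato: 0.08 × 0.35 = 0.028
  Eyre: 0.24 × 0.035 = 0.0084
  Dunn: 0.03 × 0.1 = 0.003
P(rare-form) = 0.00392 + 0.00868 + 0.0777 + 0.028 + 0.0084 + 0.003 = 0.1297 → 0.130.

0.130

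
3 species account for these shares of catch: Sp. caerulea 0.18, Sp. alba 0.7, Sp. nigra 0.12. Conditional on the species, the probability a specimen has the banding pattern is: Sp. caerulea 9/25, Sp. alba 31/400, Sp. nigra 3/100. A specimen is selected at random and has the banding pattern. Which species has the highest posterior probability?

Sp. caerulea

Compute prior × likelihood for every hypothesis:
  Sp. caerulea: 0.18 × 0.36 = 0.0648
  Sp. alba: 0.7 × 0.0775 = 0.05425
  Sp. nigra: 0.12 × 0.03 = 0.0036
Total = 0.12265.
Largest term belongs to Sp. caerulea, so Sp. caerulea is most probable.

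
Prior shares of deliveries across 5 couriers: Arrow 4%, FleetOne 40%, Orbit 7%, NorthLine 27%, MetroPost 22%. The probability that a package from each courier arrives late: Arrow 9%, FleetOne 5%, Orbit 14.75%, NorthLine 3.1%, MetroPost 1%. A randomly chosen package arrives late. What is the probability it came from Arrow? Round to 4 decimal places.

0.0809

Unnormalized posteriors (prior × likelihood):
  Arrow: 0.04 × 0.09 = 0.0036
  FleetOne: 0.4 × 0.05 = 0.02
  Orbit: 0.07 × 0.1475 = 0.010325
  NorthLine: 0.27 × 0.031 = 0.00837
  MetroPost: 0.22 × 0.01 = 0.0022
Normalizing constant = 0.044495.
P(Arrow | evidence) = 0.0036 / 0.044495 ≈ 0.0809.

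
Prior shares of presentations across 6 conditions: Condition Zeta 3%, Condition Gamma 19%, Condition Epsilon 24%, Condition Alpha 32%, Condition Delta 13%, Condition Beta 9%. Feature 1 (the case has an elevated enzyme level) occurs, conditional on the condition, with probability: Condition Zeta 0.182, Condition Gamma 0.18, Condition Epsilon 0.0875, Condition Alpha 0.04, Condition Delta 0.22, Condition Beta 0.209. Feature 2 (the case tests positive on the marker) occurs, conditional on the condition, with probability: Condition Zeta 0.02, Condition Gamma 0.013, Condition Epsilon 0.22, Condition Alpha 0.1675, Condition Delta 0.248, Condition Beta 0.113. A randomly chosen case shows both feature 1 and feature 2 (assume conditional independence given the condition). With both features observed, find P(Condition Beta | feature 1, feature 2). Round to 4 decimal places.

Compute prior × likelihood for every hypothesis:
  Condition Zeta: 0.03 × 0.182 × 0.02 = 0.0001092
  Condition Gamma: 0.19 × 0.18 × 0.013 = 0.0004446
  Condition Epsilon: 0.24 × 0.0875 × 0.22 = 0.00462
  Condition Alpha: 0.32 × 0.04 × 0.1675 = 0.002144
  Condition Delta: 0.13 × 0.22 × 0.248 = 0.0070928
  Condition Beta: 0.09 × 0.209 × 0.113 = 0.00212553
Sum = 0.01653613.
P(Condition Beta | evidence) = 0.00212553 / 0.01653613 ≈ 0.1285.

0.1285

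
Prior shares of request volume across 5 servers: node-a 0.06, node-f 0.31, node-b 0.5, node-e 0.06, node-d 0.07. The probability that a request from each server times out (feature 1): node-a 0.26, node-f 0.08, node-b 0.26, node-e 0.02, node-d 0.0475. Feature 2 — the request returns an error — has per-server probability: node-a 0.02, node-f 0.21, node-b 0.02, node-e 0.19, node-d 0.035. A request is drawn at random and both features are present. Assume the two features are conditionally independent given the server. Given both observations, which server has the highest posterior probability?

node-f

Unnormalized posteriors (prior × likelihood):
  node-a: 0.06 × 0.26 × 0.02 = 0.000312
  node-f: 0.31 × 0.08 × 0.21 = 0.005208
  node-b: 0.5 × 0.26 × 0.02 = 0.0026
  node-e: 0.06 × 0.02 × 0.19 = 0.000228
  node-d: 0.07 × 0.0475 × 0.035 = 0.000116375
Total = 0.008464375.
Largest term belongs to node-f, so node-f is most probable.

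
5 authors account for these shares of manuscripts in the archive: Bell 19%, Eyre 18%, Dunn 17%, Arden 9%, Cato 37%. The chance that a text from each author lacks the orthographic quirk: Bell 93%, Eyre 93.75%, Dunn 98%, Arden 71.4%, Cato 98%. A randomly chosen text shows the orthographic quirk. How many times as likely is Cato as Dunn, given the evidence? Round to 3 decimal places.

2.176

Taking complements, P(quirk | each) = Bell 0.07, Eyre 0.0625, Dunn 0.02, Arden 0.286, Cato 0.02.
By Bayes' rule, posterior ∝ prior × likelihood:
  Bell: 0.19 × 0.07 = 0.0133
  Eyre: 0.18 × 0.0625 = 0.01125
  Dunn: 0.17 × 0.02 = 0.0034
  Arden: 0.09 × 0.286 = 0.02574
  Cato: 0.37 × 0.02 = 0.0074
Normalizing constant = 0.06109.
The ratio is 0.0074 / 0.0034 (the normalizer cancels) = 2.176.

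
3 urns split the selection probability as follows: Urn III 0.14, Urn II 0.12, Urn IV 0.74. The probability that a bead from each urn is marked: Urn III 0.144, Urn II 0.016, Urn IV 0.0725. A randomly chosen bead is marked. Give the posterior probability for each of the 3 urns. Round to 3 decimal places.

Urn III 0.266, Urn II 0.025, Urn IV 0.708

Compute prior × likelihood for every hypothesis:
  Urn III: 0.14 × 0.144 = 0.02016
  Urn II: 0.12 × 0.016 = 0.00192
  Urn IV: 0.74 × 0.0725 = 0.05365
Normalizing constant = 0.07573.
P(Urn III | marked) = 0.02016/0.07573 ≈ 0.266
P(Urn II | marked) = 0.00192/0.07573 ≈ 0.025
P(Urn IV | marked) = 0.05365/0.07573 ≈ 0.708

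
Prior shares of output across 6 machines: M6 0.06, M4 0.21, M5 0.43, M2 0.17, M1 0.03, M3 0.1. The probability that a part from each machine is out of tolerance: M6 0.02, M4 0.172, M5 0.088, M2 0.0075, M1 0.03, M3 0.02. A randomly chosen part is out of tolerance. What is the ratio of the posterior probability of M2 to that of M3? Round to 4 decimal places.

Compute prior × likelihood for every hypothesis:
  M6: 0.06 × 0.02 = 0.0012
  M4: 0.21 × 0.172 = 0.03612
  M5: 0.43 × 0.088 = 0.03784
  M2: 0.17 × 0.0075 = 0.001275
  M1: 0.03 × 0.03 = 0.0009
  M3: 0.1 × 0.02 = 0.002
Normalizing constant = 0.079335.
The ratio is 0.001275 / 0.002 (the normalizer cancels) = 0.6375.

0.6375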